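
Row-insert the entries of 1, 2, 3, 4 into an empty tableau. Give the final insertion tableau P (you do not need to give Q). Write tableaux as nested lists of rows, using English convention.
Insert 1: appended to row 1. P = [[1]].
Insert 2: appended to row 1. P = [[1, 2]].
Insert 3: appended to row 1. P = [[1, 2, 3]].
Insert 4: appended to row 1. P = [[1, 2, 3, 4]].

So P = [[1, 2, 3, 4]].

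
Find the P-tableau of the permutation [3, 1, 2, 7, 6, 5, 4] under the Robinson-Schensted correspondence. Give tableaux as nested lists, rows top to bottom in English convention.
Insert 3: appended to row 1. P = [[3]].
Insert 1: 1 bumps 3 from row 1; 3 starts row 2. P = [[1], [3]].
Insert 2: appended to row 1. P = [[1, 2], [3]].
Insert 7: appended to row 1. P = [[1, 2, 7], [3]].
Insert 6: 6 bumps 7 from row 1; 7 appends to row 2. P = [[1, 2, 6], [3, 7]].
Insert 5: 5 bumps 6 from row 1; 6 bumps 7 from row 2; 7 starts row 3. P = [[1, 2, 5], [3, 6], [7]].
Insert 4: 4 bumps 5 from row 1; 5 bumps 6 from row 2; 6 bumps 7 from row 3; 7 starts row 4. P = [[1, 2, 4], [3, 5], [6], [7]].

So P = [[1, 2, 4], [3, 5], [6], [7]].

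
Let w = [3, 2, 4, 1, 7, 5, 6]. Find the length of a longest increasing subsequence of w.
4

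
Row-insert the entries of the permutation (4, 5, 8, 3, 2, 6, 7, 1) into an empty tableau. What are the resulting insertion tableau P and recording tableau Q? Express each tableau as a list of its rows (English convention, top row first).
P = [[1, 5, 6, 7], [2, 8], [3], [4]], Q = [[1, 2, 3, 7], [4, 6], [5], [8]]

Insert each entry of the permutation into P by Schensted row insertion, recording in Q the position of each new cell.

Insert 4: appended to row 1. P = [[4]], Q = [[1]].
Insert 5: appended to row 1. P = [[4, 5]], Q = [[1, 2]].
Insert 8: appended to row 1. P = [[4, 5, 8]], Q = [[1, 2, 3]].
Insert 3: 3 bumps 4 from row 1; 4 starts row 2. P = [[3, 5, 8], [4]], Q = [[1, 2, 3], [4]].
Insert 2: 2 bumps 3 from row 1; 3 bumps 4 from row 2; 4 starts row 3. P = [[2, 5, 8], [3], [4]], Q = [[1, 2, 3], [4], [5]].
Insert 6: 6 bumps 8 from row 1; 8 appends to row 2. P = [[2, 5, 6], [3, 8], [4]], Q = [[1, 2, 3], [4, 6], [5]].
Insert 7: appended to row 1. P = [[2, 5, 6, 7], [3, 8], [4]], Q = [[1, 2, 3, 7], [4, 6], [5]].
Insert 1: 1 bumps 2 from row 1; 2 bumps 3 from row 2; 3 bumps 4 from row 3; 4 starts row 4. P = [[1, 5, 6, 7], [2, 8], [3], [4]], Q = [[1, 2, 3, 7], [4, 6], [5], [8]].

So P = [[1, 5, 6, 7], [2, 8], [3], [4]], Q = [[1, 2, 3, 7], [4, 6], [5], [8]].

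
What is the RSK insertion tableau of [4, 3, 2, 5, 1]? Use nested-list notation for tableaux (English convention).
P = [[1, 5], [2], [3], [4]]

Insert 4: appended to row 1. P = [[4]].
Insert 3: 3 bumps 4 from row 1; 4 starts row 2. P = [[3], [4]].
Insert 2: 2 bumps 3 from row 1; 3 bumps 4 from row 2; 4 starts row 3. P = [[2], [3], [4]].
Insert 5: appended to row 1. P = [[2, 5], [3], [4]].
Insert 1: 1 bumps 2 from row 1; 2 bumps 3 from row 2; 3 bumps 4 from row 3; 4 starts row 4. P = [[1, 5], [2], [3], [4]].

So P = [[1, 5], [2], [3], [4]].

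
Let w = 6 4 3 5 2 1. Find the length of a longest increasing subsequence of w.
2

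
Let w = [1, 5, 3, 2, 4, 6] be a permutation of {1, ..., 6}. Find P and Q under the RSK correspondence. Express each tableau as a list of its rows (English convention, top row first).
P = [[1, 2, 4, 6], [3], [5]], Q = [[1, 2, 5, 6], [3], [4]]

Insert each entry of the permutation into P by Schensted row insertion, recording in Q the position of each new cell.

Insert 1: appended to row 1. P = [[1]].
Insert 5: appended to row 1. P = [[1, 5]].
Insert 3: 3 bumps 5 from row 1; 5 starts row 2. P = [[1, 3], [5]].
Insert 2: 2 bumps 3 from row 1; 3 bumps 5 from row 2; 5 starts row 3. P = [[1, 2], [3], [5]].
Insert 4: appended to row 1. P = [[1, 2, 4], [3], [5]].
Insert 6: appended to row 1. P = [[1, 2, 4, 6], [3], [5]].

So P = [[1, 2, 4, 6], [3], [5]], Q = [[1, 2, 5, 6], [3], [4]].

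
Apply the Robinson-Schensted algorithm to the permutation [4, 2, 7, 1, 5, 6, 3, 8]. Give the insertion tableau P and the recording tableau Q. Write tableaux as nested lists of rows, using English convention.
P = [[1, 3, 6, 8], [2, 5], [4, 7]], Q = [[1, 3, 6, 8], [2, 5], [4, 7]]

Insert each entry of the permutation into P by Schensted row insertion, recording in Q the position of each new cell.

Insert 4: appended to row 1. P = [[4]].
Insert 2: 2 bumps 4 from row 1; 4 starts row 2. P = [[2], [4]].
Insert 7: appended to row 1. P = [[2, 7], [4]].
Insert 1: 1 bumps 2 from row 1; 2 bumps 4 from row 2; 4 starts row 3. P = [[1, 7], [2], [4]].
Insert 5: 5 bumps 7 from row 1; 7 appends to row 2. P = [[1, 5], [2, 7], [4]].
Insert 6: appended to row 1. P = [[1, 5, 6], [2, 7], [4]].
Insert 3: 3 bumps 5 from row 1; 5 bumps 7 from row 2; 7 appends to row 3. P = [[1, 3, 6], [2, 5], [4, 7]].
Insert 8: appended to row 1. P = [[1, 3, 6, 8], [2, 5], [4, 7]].

So P = [[1, 3, 6, 8], [2, 5], [4, 7]], Q = [[1, 3, 6, 8], [2, 5], [4, 7]].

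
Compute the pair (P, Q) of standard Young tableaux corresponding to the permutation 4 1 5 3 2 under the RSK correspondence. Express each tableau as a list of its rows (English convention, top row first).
Insert each entry of the permutation into P by Schensted row insertion, recording in Q the position of each new cell.

Insert 4: appended to row 1. P = [[4]], Q = [[1]].
Insert 1: 1 bumps 4 from row 1; 4 starts row 2. P = [[1], [4]], Q = [[1], [2]].
Insert 5: appended to row 1. P = [[1, 5], [4]], Q = [[1, 3], [2]].
Insert 3: 3 bumps 5 from row 1; 5 appends to row 2. P = [[1, 3], [4, 5]], Q = [[1, 3], [2, 4]].
Insert 2: 2 bumps 3 from row 1; 3 bumps 4 from row 2; 4 starts row 3. P = [[1, 2], [3, 5], [4]], Q = [[1, 3], [2, 4], [5]].

So P = [[1, 2], [3, 5], [4]], Q = [[1, 3], [2, 4], [5]].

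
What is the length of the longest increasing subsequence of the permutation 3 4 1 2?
2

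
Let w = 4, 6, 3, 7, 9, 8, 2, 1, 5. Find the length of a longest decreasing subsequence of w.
4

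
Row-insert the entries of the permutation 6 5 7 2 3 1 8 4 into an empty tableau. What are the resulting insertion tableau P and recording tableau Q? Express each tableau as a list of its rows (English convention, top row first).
Insert each entry of the permutation into P by Schensted row insertion, recording in Q the position of each new cell.

Insert 6: appended to row 1. P = [[6]].
Insert 5: 5 bumps 6 from row 1; 6 starts row 2. P = [[5], [6]].
Insert 7: appended to row 1. P = [[5, 7], [6]].
Insert 2: 2 bumps 5 from row 1; 5 bumps 6 from row 2; 6 starts row 3. P = [[2, 7], [5], [6]].
Insert 3: 3 bumps 7 from row 1; 7 appends to row 2. P = [[2, 3], [5, 7], [6]].
Insert 1: 1 bumps 2 from row 1; 2 bumps 5 from row 2; 5 bumps 6 from row 3; 6 starts row 4. P = [[1, 3], [2, 7], [5], [6]].
Insert 8: appended to row 1. P = [[1, 3, 8], [2, 7], [5], [6]].
Insert 4: 4 bumps 8 from row 1; 8 appends to row 2. P = [[1, 3, 4], [2, 7, 8], [5], [6]].

So P = [[1, 3, 4], [2, 7, 8], [5], [6]], Q = [[1, 3, 7], [2, 5, 8], [4], [6]].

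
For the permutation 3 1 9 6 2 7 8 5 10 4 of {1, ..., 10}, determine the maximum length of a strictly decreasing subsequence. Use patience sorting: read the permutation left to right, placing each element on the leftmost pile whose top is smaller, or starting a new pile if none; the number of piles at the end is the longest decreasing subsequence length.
3: new pile. tops = [3]
1: new pile. tops = [3, 1]
9: onto pile 1 (replacing 3). tops = [9, 1]
6: onto pile 2 (replacing 1). tops = [9, 6]
2: new pile. tops = [9, 6, 2]
7: onto pile 2 (replacing 6). tops = [9, 7, 2]
8: onto pile 2 (replacing 7). tops = [9, 8, 2]
5: onto pile 3 (replacing 2). tops = [9, 8, 5]
10: onto pile 1 (replacing 9). tops = [10, 8, 5]
4: new pile. tops = [10, 8, 5, 4]

4 piles, so the longest decreasing subsequence has length 4.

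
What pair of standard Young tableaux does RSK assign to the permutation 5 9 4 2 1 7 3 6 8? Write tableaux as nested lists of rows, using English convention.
Insert each entry of the permutation into P by Schensted row insertion, recording in Q the position of each new cell.

Insert 5: appended to row 1. P = [[5]], Q = [[1]].
Insert 9: appended to row 1. P = [[5, 9]], Q = [[1, 2]].
Insert 4: 4 bumps 5 from row 1; 5 starts row 2. P = [[4, 9], [5]], Q = [[1, 2], [3]].
Insert 2: 2 bumps 4 from row 1; 4 bumps 5 from row 2; 5 starts row 3. P = [[2, 9], [4], [5]], Q = [[1, 2], [3], [4]].
Insert 1: 1 bumps 2 from row 1; 2 bumps 4 from row 2; 4 bumps 5 from row 3; 5 starts row 4. P = [[1, 9], [2], [4], [5]], Q = [[1, 2], [3], [4], [5]].
Insert 7: 7 bumps 9 from row 1; 9 appends to row 2. P = [[1, 7], [2, 9], [4], [5]], Q = [[1, 2], [3, 6], [4], [5]].
Insert 3: 3 bumps 7 from row 1; 7 bumps 9 from row 2; 9 appends to row 3. P = [[1, 3], [2, 7], [4, 9], [5]], Q = [[1, 2], [3, 6], [4, 7], [5]].
Insert 6: appended to row 1. P = [[1, 3, 6], [2, 7], [4, 9], [5]], Q = [[1, 2, 8], [3, 6], [4, 7], [5]].
Insert 8: appended to row 1. P = [[1, 3, 6, 8], [2, 7], [4, 9], [5]], Q = [[1, 2, 8, 9], [3, 6], [4, 7], [5]].

So P = [[1, 3, 6, 8], [2, 7], [4, 9], [5]], Q = [[1, 2, 8, 9], [3, 6], [4, 7], [5]].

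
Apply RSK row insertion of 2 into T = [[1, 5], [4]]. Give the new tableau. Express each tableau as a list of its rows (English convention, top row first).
In row 1, 2 replaces 5 (the leftmost entry greater than 2); 5 is bumped to row 2. 5 is appended to row 2. The new tableau is [[1, 2], [4, 5]].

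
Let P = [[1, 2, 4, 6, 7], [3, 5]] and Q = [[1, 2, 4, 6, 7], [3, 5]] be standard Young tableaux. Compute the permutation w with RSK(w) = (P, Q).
Reverse the RSK construction: for i from n down to 1, find the cell of Q containing i, remove the entry at that cell from P, and reverse-bump it up through P; the value ejected from row 1 is w(i).

Step i=7: Q has 7 at row 1, column 5; remove that cell from P, ejecting 7. So w(7) = 7. P is now [[1, 2, 4, 6], [3, 5]].
Step i=6: Q has 6 at row 1, column 4; remove that cell from P, ejecting 6. So w(6) = 6. P is now [[1, 2, 4], [3, 5]].
Step i=5: Q has 5 at row 2, column 2; remove 5 from row 2 of P and reverse-bump: 5 enters row 1 and ejects 4. So w(5) = 4. P is now [[1, 2, 5], [3]].
Step i=4: Q has 4 at row 1, column 3; remove that cell from P, ejecting 5. So w(4) = 5. P is now [[1, 2], [3]].
Step i=3: Q has 3 at row 2, column 1; remove 3 from row 2 of P and reverse-bump: 3 enters row 1 and ejects 2. So w(3) = 2. P is now [[1, 3]].
Step i=2: Q has 2 at row 1, column 2; remove that cell from P, ejecting 3. So w(2) = 3. P is now [[1]].
Step i=1: Q has 1 at row 1, column 1; remove that cell from P, ejecting 1. So w(1) = 1. P is now [].

So w = 1 3 2 5 4 6 7.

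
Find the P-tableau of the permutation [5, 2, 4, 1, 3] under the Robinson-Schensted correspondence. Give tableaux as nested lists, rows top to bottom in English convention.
P = [[1, 3], [2, 4], [5]]

Insert 5: appended to row 1. P = [[5]].
Insert 2: 2 bumps 5 from row 1; 5 starts row 2. P = [[2], [5]].
Insert 4: appended to row 1. P = [[2, 4], [5]].
Insert 1: 1 bumps 2 from row 1; 2 bumps 5 from row 2; 5 starts row 3. P = [[1, 4], [2], [5]].
Insert 3: 3 bumps 4 from row 1; 4 appends to row 2. P = [[1, 3], [2, 4], [5]].

So P = [[1, 3], [2, 4], [5]].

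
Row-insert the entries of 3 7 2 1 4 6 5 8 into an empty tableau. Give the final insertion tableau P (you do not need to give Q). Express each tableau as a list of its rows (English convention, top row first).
Insert 3: appended to row 1. P = [[3]].
Insert 7: appended to row 1. P = [[3, 7]].
Insert 2: 2 bumps 3 from row 1; 3 starts row 2. P = [[2, 7], [3]].
Insert 1: 1 bumps 2 from row 1; 2 bumps 3 from row 2; 3 starts row 3. P = [[1, 7], [2], [3]].
Insert 4: 4 bumps 7 from row 1; 7 appends to row 2. P = [[1, 4], [2, 7], [3]].
Insert 6: appended to row 1. P = [[1, 4, 6], [2, 7], [3]].
Insert 5: 5 bumps 6 from row 1; 6 bumps 7 from row 2; 7 appends to row 3. P = [[1, 4, 5], [2, 6], [3, 7]].
Insert 8: appended to row 1. P = [[1, 4, 5, 8], [2, 6], [3, 7]].

So P = [[1, 4, 5, 8], [2, 6], [3, 7]].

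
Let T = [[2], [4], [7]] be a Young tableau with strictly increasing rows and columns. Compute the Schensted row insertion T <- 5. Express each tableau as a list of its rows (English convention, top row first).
5 is larger than every entry of row 1, so it is appended to row 1. The new tableau is [[2, 5], [4], [7]].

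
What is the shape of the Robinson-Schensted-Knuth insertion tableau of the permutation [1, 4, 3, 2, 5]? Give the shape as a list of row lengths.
[3, 1, 1]

Row-insert each entry into an empty tableau.

After inserting 1: P = [[1]].
After inserting 4: P = [[1, 4]].
After inserting 3: P = [[1, 3], [4]].
After inserting 2: P = [[1, 2], [3], [4]].
After inserting 5: P = [[1, 2, 5], [3], [4]].

The final insertion tableau P = [[1, 2, 5], [3], [4]] has shape [3, 1, 1].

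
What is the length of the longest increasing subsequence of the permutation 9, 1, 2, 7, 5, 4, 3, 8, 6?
4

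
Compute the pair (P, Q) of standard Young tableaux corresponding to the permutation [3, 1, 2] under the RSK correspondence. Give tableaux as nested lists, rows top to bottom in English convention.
Insert each entry of the permutation into P by Schensted row insertion, recording in Q the position of each new cell.

Insert 3: appended to row 1. P = [[3]].
Insert 1: 1 bumps 3 from row 1; 3 starts row 2. P = [[1], [3]].
Insert 2: appended to row 1. P = [[1, 2], [3]].

So P = [[1, 2], [3]], Q = [[1, 3], [2]].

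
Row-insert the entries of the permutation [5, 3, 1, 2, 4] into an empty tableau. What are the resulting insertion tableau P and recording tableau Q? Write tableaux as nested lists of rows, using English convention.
Insert each entry of the permutation into P by Schensted row insertion, recording in Q the position of each new cell.

Insert 5: appended to row 1. P = [[5]].
Insert 3: 3 bumps 5 from row 1; 5 starts row 2. P = [[3], [5]].
Insert 1: 1 bumps 3 from row 1; 3 bumps 5 from row 2; 5 starts row 3. P = [[1], [3], [5]].
Insert 2: appended to row 1. P = [[1, 2], [3], [5]].
Insert 4: appended to row 1. P = [[1, 2, 4], [3], [5]].

So P = [[1, 2, 4], [3], [5]], Q = [[1, 4, 5], [2], [3]].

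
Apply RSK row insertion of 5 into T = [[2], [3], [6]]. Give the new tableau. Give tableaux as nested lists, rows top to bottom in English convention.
[[2, 5], [3], [6]]

5 is larger than every entry of row 1, so it is appended to row 1. The new tableau is [[2, 5], [3], [6]].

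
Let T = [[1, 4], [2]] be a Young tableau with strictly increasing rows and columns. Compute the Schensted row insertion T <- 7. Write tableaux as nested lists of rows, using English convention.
[[1, 4, 7], [2]]

7 is larger than every entry of row 1, so it is appended to row 1. The new tableau is [[1, 4, 7], [2]].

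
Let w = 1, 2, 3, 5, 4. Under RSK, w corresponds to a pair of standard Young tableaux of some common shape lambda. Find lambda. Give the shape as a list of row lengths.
[4, 1]

RSK row insertion gives P = [[1, 2, 3, 4], [5]], which has shape [4, 1].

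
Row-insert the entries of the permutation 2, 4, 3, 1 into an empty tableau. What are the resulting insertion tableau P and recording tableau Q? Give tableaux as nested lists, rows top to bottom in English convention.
P = [[1, 3], [2], [4]], Q = [[1, 2], [3], [4]]

Insert each entry of the permutation into P by Schensted row insertion, recording in Q the position of each new cell.

Insert 2: appended to row 1. P = [[2]], Q = [[1]].
Insert 4: appended to row 1. P = [[2, 4]], Q = [[1, 2]].
Insert 3: 3 bumps 4 from row 1; 4 starts row 2. P = [[2, 3], [4]], Q = [[1, 2], [3]].
Insert 1: 1 bumps 2 from row 1; 2 bumps 4 from row 2; 4 starts row 3. P = [[1, 3], [2], [4]], Q = [[1, 2], [3], [4]].

So P = [[1, 3], [2], [4]], Q = [[1, 2], [3], [4]].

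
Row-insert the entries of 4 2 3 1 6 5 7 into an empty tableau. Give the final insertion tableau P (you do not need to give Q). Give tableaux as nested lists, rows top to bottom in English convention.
P = [[1, 3, 5, 7], [2, 6], [4]]

Insert 4: appended to row 1. P = [[4]].
Insert 2: 2 bumps 4 from row 1; 4 starts row 2. P = [[2], [4]].
Insert 3: appended to row 1. P = [[2, 3], [4]].
Insert 1: 1 bumps 2 from row 1; 2 bumps 4 from row 2; 4 starts row 3. P = [[1, 3], [2], [4]].
Insert 6: appended to row 1. P = [[1, 3, 6], [2], [4]].
Insert 5: 5 bumps 6 from row 1; 6 appends to row 2. P = [[1, 3, 5], [2, 6], [4]].
Insert 7: appended to row 1. P = [[1, 3, 5, 7], [2, 6], [4]].

So P = [[1, 3, 5, 7], [2, 6], [4]].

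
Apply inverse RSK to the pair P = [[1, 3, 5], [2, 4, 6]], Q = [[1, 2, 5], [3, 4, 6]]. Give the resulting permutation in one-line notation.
2 4 1 3 6 5

Reverse RSK: for i = n, n-1, ..., 1, locate i in Q, remove the corresponding corner cell from P, and reverse-bump its entry up through P; the value ejected from row 1 is w(i).

So w = 2 4 1 3 6 5.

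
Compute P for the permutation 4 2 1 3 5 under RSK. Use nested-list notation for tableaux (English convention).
Insert 4: appended to row 1. P = [[4]].
Insert 2: 2 bumps 4 from row 1; 4 starts row 2. P = [[2], [4]].
Insert 1: 1 bumps 2 from row 1; 2 bumps 4 from row 2; 4 starts row 3. P = [[1], [2], [4]].
Insert 3: appended to row 1. P = [[1, 3], [2], [4]].
Insert 5: appended to row 1. P = [[1, 3, 5], [2], [4]].

So P = [[1, 3, 5], [2], [4]].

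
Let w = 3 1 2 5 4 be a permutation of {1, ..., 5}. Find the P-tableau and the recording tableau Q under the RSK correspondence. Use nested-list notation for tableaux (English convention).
P = [[1, 2, 4], [3, 5]], Q = [[1, 3, 4], [2, 5]]

Insert each entry of the permutation into P by Schensted row insertion, recording in Q the position of each new cell.

Insert 3: appended to row 1. P = [[3]].
Insert 1: 1 bumps 3 from row 1; 3 starts row 2. P = [[1], [3]].
Insert 2: appended to row 1. P = [[1, 2], [3]].
Insert 5: appended to row 1. P = [[1, 2, 5], [3]].
Insert 4: 4 bumps 5 from row 1; 5 appends to row 2. P = [[1, 2, 4], [3, 5]].

So P = [[1, 2, 4], [3, 5]], Q = [[1, 3, 4], [2, 5]].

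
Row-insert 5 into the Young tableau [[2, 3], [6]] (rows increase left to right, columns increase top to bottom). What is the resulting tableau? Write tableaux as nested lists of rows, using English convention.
[[2, 3, 5], [6]]

5 is larger than every entry of row 1, so it is appended to row 1. The new tableau is [[2, 3, 5], [6]].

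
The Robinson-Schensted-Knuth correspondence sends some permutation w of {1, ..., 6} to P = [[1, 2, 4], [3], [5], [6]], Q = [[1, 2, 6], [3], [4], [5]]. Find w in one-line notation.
Reverse the RSK construction: for i from n down to 1, find the cell of Q containing i, remove the entry at that cell from P, and reverse-bump it up through P; the value ejected from row 1 is w(i).

Step i=6: Q has 6 at row 1, column 3; remove that cell from P, ejecting 4. So w(6) = 4. P is now [[1, 2], [3], [5], [6]].
Step i=5: Q has 5 at row 4, column 1; remove 6 from row 4 of P and reverse-bump: 6 enters row 3 and ejects 5; 5 enters row 2 and ejects 3; 3 enters row 1 and ejects 2. So w(5) = 2. P is now [[1, 3], [5], [6]].
Step i=4: Q has 4 at row 3, column 1; remove 6 from row 3 of P and reverse-bump: 6 enters row 2 and ejects 5; 5 enters row 1 and ejects 3. So w(4) = 3. P is now [[1, 5], [6]].
Step i=3: Q has 3 at row 2, column 1; remove 6 from row 2 of P and reverse-bump: 6 enters row 1 and ejects 5. So w(3) = 5. P is now [[1, 6]].
Step i=2: Q has 2 at row 1, column 2; remove that cell from P, ejecting 6. So w(2) = 6. P is now [[1]].
Step i=1: Q has 1 at row 1, column 1; remove that cell from P, ejecting 1. So w(1) = 1. P is now [].

So w = 1 6 5 3 2 4.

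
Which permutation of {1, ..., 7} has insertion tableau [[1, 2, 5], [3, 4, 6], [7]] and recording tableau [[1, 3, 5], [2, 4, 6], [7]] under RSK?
3 1 4 2 7 6 5

Reverse the RSK construction: for i from n down to 1, find the cell of Q containing i, remove the entry at that cell from P, and reverse-bump it up through P; the value ejected from row 1 is w(i).

Step i=7: Q has 7 at row 3, column 1; remove 7 from row 3 of P and reverse-bump: 7 enters row 2 and ejects 6; 6 enters row 1 and ejects 5. So w(7) = 5. P is now [[1, 2, 6], [3, 4, 7]].
Step i=6: Q has 6 at row 2, column 3; remove 7 from row 2 of P and reverse-bump: 7 enters row 1 and ejects 6. So w(6) = 6. P is now [[1, 2, 7], [3, 4]].
Step i=5: Q has 5 at row 1, column 3; remove that cell from P, ejecting 7. So w(5) = 7. P is now [[1, 2], [3, 4]].
Step i=4: Q has 4 at row 2, column 2; remove 4 from row 2 of P and reverse-bump: 4 enters row 1 and ejects 2. So w(4) = 2. P is now [[1, 4], [3]].
Step i=3: Q has 3 at row 1, column 2; remove that cell from P, ejecting 4. So w(3) = 4. P is now [[1], [3]].
Step i=2: Q has 2 at row 2, column 1; remove 3 from row 2 of P and reverse-bump: 3 enters row 1 and ejects 1. So w(2) = 1. P is now [[3]].
Step i=1: Q has 1 at row 1, column 1; remove that cell from P, ejecting 3. So w(1) = 3. P is now [].

So w = 3 1 4 2 7 6 5.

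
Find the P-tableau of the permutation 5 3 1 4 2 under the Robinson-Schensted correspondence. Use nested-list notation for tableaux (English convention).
P = [[1, 2], [3, 4], [5]]

Insert 5: appended to row 1. P = [[5]].
Insert 3: 3 bumps 5 from row 1; 5 starts row 2. P = [[3], [5]].
Insert 1: 1 bumps 3 from row 1; 3 bumps 5 from row 2; 5 starts row 3. P = [[1], [3], [5]].
Insert 4: appended to row 1. P = [[1, 4], [3], [5]].
Insert 2: 2 bumps 4 from row 1; 4 appends to row 2. P = [[1, 2], [3, 4], [5]].

So P = [[1, 2], [3, 4], [5]].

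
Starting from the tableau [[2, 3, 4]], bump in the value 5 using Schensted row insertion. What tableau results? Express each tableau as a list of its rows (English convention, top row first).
[[2, 3, 4, 5]]

5 is larger than every entry of row 1, so it is appended to row 1. The new tableau is [[2, 3, 4, 5]].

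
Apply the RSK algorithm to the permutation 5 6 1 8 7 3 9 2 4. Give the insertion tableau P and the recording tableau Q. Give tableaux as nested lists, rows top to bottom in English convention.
Insert each entry of the permutation into P by Schensted row insertion, recording in Q the position of each new cell.

After inserting 5: P = [[5]].
After inserting 6: P = [[5, 6]].
After inserting 1: P = [[1, 6], [5]].
After inserting 8: P = [[1, 6, 8], [5]].
After inserting 7: P = [[1, 6, 7], [5, 8]].
After inserting 3: P = [[1, 3, 7], [5, 6], [8]].
After inserting 9: P = [[1, 3, 7, 9], [5, 6], [8]].
After inserting 2: P = [[1, 2, 7, 9], [3, 6], [5], [8]].
After inserting 4: P = [[1, 2, 4, 9], [3, 6, 7], [5], [8]].

So P = [[1, 2, 4, 9], [3, 6, 7], [5], [8]], Q = [[1, 2, 4, 7], [3, 5, 9], [6], [8]].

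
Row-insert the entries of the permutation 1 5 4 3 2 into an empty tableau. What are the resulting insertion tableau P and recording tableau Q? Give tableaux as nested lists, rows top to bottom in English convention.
P = [[1, 2], [3], [4], [5]], Q = [[1, 2], [3], [4], [5]]

Insert each entry of the permutation into P by Schensted row insertion, recording in Q the position of each new cell.

Insert 1: appended to row 1. P = [[1]].
Insert 5: appended to row 1. P = [[1, 5]].
Insert 4: 4 bumps 5 from row 1; 5 starts row 2. P = [[1, 4], [5]].
Insert 3: 3 bumps 4 from row 1; 4 bumps 5 from row 2; 5 starts row 3. P = [[1, 3], [4], [5]].
Insert 2: 2 bumps 3 from row 1; 3 bumps 4 from row 2; 4 bumps 5 from row 3; 5 starts row 4. P = [[1, 2], [3], [4], [5]].

So P = [[1, 2], [3], [4], [5]], Q = [[1, 2], [3], [4], [5]].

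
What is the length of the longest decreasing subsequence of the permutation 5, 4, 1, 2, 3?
3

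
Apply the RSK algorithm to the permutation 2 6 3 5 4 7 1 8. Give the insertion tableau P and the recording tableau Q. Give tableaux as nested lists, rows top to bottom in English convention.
Insert each entry of the permutation into P by Schensted row insertion, recording in Q the position of each new cell.

Insert 2: appended to row 1. P = [[2]].
Insert 6: appended to row 1. P = [[2, 6]].
Insert 3: 3 bumps 6 from row 1; 6 starts row 2. P = [[2, 3], [6]].
Insert 5: appended to row 1. P = [[2, 3, 5], [6]].
Insert 4: 4 bumps 5 from row 1; 5 bumps 6 from row 2; 6 starts row 3. P = [[2, 3, 4], [5], [6]].
Insert 7: appended to row 1. P = [[2, 3, 4, 7], [5], [6]].
Insert 1: 1 bumps 2 from row 1; 2 bumps 5 from row 2; 5 bumps 6 from row 3; 6 starts row 4. P = [[1, 3, 4, 7], [2], [5], [6]].
Insert 8: appended to row 1. P = [[1, 3, 4, 7, 8], [2], [5], [6]].

So P = [[1, 3, 4, 7, 8], [2], [5], [6]], Q = [[1, 2, 4, 6, 8], [3], [5], [7]].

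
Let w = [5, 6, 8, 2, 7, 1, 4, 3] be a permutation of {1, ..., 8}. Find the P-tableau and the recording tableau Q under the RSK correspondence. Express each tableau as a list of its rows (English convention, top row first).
Insert each entry of the permutation into P by Schensted row insertion, recording in Q the position of each new cell.

Insert 5: appended to row 1. P = [[5]].
Insert 6: appended to row 1. P = [[5, 6]].
Insert 8: appended to row 1. P = [[5, 6, 8]].
Insert 2: 2 bumps 5 from row 1; 5 starts row 2. P = [[2, 6, 8], [5]].
Insert 7: 7 bumps 8 from row 1; 8 appends to row 2. P = [[2, 6, 7], [5, 8]].
Insert 1: 1 bumps 2 from row 1; 2 bumps 5 from row 2; 5 starts row 3. P = [[1, 6, 7], [2, 8], [5]].
Insert 4: 4 bumps 6 from row 1; 6 bumps 8 from row 2; 8 appends to row 3. P = [[1, 4, 7], [2, 6], [5, 8]].
Insert 3: 3 bumps 4 from row 1; 4 bumps 6 from row 2; 6 bumps 8 from row 3; 8 starts row 4. P = [[1, 3, 7], [2, 4], [5, 6], [8]].

So P = [[1, 3, 7], [2, 4], [5, 6], [8]], Q = [[1, 2, 3], [4, 5], [6, 7], [8]].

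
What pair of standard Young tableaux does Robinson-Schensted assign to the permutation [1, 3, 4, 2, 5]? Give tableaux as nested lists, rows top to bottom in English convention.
Insert each entry of the permutation into P by Schensted row insertion, recording in Q the position of each new cell.

Insert 1: appended to row 1. P = [[1]].
Insert 3: appended to row 1. P = [[1, 3]].
Insert 4: appended to row 1. P = [[1, 3, 4]].
Insert 2: 2 bumps 3 from row 1; 3 starts row 2. P = [[1, 2, 4], [3]].
Insert 5: appended to row 1. P = [[1, 2, 4, 5], [3]].

So P = [[1, 2, 4, 5], [3]], Q = [[1, 2, 3, 5], [4]].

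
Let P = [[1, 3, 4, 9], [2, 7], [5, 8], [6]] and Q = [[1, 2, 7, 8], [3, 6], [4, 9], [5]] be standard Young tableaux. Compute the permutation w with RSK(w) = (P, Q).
Reverse the RSK construction: for i from n down to 1, find the cell of Q containing i, remove the entry at that cell from P, and reverse-bump it up through P; the value ejected from row 1 is w(i).

Step i=9: Q has 9 at row 3, column 2; remove 8 from row 3 of P and reverse-bump: 8 enters row 2 and ejects 7; 7 enters row 1 and ejects 4. So w(9) = 4. P is now [[1, 3, 7, 9], [2, 8], [5], [6]].
Step i=8: Q has 8 at row 1, column 4; remove that cell from P, ejecting 9. So w(8) = 9. P is now [[1, 3, 7], [2, 8], [5], [6]].
Step i=7: Q has 7 at row 1, column 3; remove that cell from P, ejecting 7. So w(7) = 7. P is now [[1, 3], [2, 8], [5], [6]].
Step i=6: Q has 6 at row 2, column 2; remove 8 from row 2 of P and reverse-bump: 8 enters row 1 and ejects 3. So w(6) = 3. P is now [[1, 8], [2], [5], [6]].
Step i=5: Q has 5 at row 4, column 1; remove 6 from row 4 of P and reverse-bump: 6 enters row 3 and ejects 5; 5 enters row 2 and ejects 2; 2 enters row 1 and ejects 1. So w(5) = 1. P is now [[2, 8], [5], [6]].
Step i=4: Q has 4 at row 3, column 1; remove 6 from row 3 of P and reverse-bump: 6 enters row 2 and ejects 5; 5 enters row 1 and ejects 2. So w(4) = 2. P is now [[5, 8], [6]].
Step i=3: Q has 3 at row 2, column 1; remove 6 from row 2 of P and reverse-bump: 6 enters row 1 and ejects 5. So w(3) = 5. P is now [[6, 8]].
Step i=2: Q has 2 at row 1, column 2; remove that cell from P, ejecting 8. So w(2) = 8. P is now [[6]].
Step i=1: Q has 1 at row 1, column 1; remove that cell from P, ejecting 6. So w(1) = 6. P is now [].

So w = 6 8 5 2 1 3 7 9 4.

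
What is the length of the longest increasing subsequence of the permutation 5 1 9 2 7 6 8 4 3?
4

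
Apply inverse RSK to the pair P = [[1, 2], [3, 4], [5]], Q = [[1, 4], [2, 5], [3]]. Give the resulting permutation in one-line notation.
Reverse RSK: for i = n, n-1, ..., 1, locate i in Q, remove the corresponding corner cell from P, and reverse-bump its entry up through P; the value ejected from row 1 is w(i).

So w = 5 3 1 4 2.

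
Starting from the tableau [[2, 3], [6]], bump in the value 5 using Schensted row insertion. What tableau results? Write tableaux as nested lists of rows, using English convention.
[[2, 3, 5], [6]]

5 is larger than every entry of row 1, so it is appended to row 1. The new tableau is [[2, 3, 5], [6]].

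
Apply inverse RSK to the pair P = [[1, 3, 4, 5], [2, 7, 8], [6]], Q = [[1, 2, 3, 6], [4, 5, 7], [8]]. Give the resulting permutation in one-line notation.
2 6 7 3 4 8 5 1

Reverse the RSK construction: for i from n down to 1, find the cell of Q containing i, remove the entry at that cell from P, and reverse-bump it up through P; the value ejected from row 1 is w(i).

Step i=8: Q has 8 at row 3, column 1; remove 6 from row 3 of P and reverse-bump: 6 enters row 2 and ejects 2; 2 enters row 1 and ejects 1. So w(8) = 1. P is now [[2, 3, 4, 5], [6, 7, 8]].
Step i=7: Q has 7 at row 2, column 3; remove 8 from row 2 of P and reverse-bump: 8 enters row 1 and ejects 5. So w(7) = 5. P is now [[2, 3, 4, 8], [6, 7]].
Step i=6: Q has 6 at row 1, column 4; remove that cell from P, ejecting 8. So w(6) = 8. P is now [[2, 3, 4], [6, 7]].
Step i=5: Q has 5 at row 2, column 2; remove 7 from row 2 of P and reverse-bump: 7 enters row 1 and ejects 4. So w(5) = 4. P is now [[2, 3, 7], [6]].
Step i=4: Q has 4 at row 2, column 1; remove 6 from row 2 of P and reverse-bump: 6 enters row 1 and ejects 3. So w(4) = 3. P is now [[2, 6, 7]].
Step i=3: Q has 3 at row 1, column 3; remove that cell from P, ejecting 7. So w(3) = 7. P is now [[2, 6]].
Step i=2: Q has 2 at row 1, column 2; remove that cell from P, ejecting 6. So w(2) = 6. P is now [[2]].
Step i=1: Q has 1 at row 1, column 1; remove that cell from P, ejecting 2. So w(1) = 2. P is now [].

So w = 2 6 7 3 4 8 5 1.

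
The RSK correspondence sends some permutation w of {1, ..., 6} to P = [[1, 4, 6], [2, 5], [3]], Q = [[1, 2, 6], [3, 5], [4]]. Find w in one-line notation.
3 5 2 1 4 6

Reverse the RSK construction: for i from n down to 1, find the cell of Q containing i, remove the entry at that cell from P, and reverse-bump it up through P; the value ejected from row 1 is w(i).

Step i=6: Q has 6 at row 1, column 3; remove that cell from P, ejecting 6. So w(6) = 6. P is now [[1, 4], [2, 5], [3]].
Step i=5: Q has 5 at row 2, column 2; remove 5 from row 2 of P and reverse-bump: 5 enters row 1 and ejects 4. So w(5) = 4. P is now [[1, 5], [2], [3]].
Step i=4: Q has 4 at row 3, column 1; remove 3 from row 3 of P and reverse-bump: 3 enters row 2 and ejects 2; 2 enters row 1 and ejects 1. So w(4) = 1. P is now [[2, 5], [3]].
Step i=3: Q has 3 at row 2, column 1; remove 3 from row 2 of P and reverse-bump: 3 enters row 1 and ejects 2. So w(3) = 2. P is now [[3, 5]].
Step i=2: Q has 2 at row 1, column 2; remove that cell from P, ejecting 5. So w(2) = 5. P is now [[3]].
Step i=1: Q has 1 at row 1, column 1; remove that cell from P, ejecting 3. So w(1) = 3. P is now [].

So w = 3 5 2 1 4 6.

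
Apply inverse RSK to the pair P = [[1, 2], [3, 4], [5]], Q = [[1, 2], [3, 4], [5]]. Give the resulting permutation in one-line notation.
Reverse the RSK construction: for i from n down to 1, find the cell of Q containing i, remove the entry at that cell from P, and reverse-bump it up through P; the value ejected from row 1 is w(i).

Step i=5: Q has 5 at row 3, column 1; remove 5 from row 3 of P and reverse-bump: 5 enters row 2 and ejects 4; 4 enters row 1 and ejects 2. So w(5) = 2. P is now [[1, 4], [3, 5]].
Step i=4: Q has 4 at row 2, column 2; remove 5 from row 2 of P and reverse-bump: 5 enters row 1 and ejects 4. So w(4) = 4. P is now [[1, 5], [3]].
Step i=3: Q has 3 at row 2, column 1; remove 3 from row 2 of P and reverse-bump: 3 enters row 1 and ejects 1. So w(3) = 1. P is now [[3, 5]].
Step i=2: Q has 2 at row 1, column 2; remove that cell from P, ejecting 5. So w(2) = 5. P is now [[3]].
Step i=1: Q has 1 at row 1, column 1; remove that cell from P, ejecting 3. So w(1) = 3. P is now [].

So w = 3 5 1 4 2.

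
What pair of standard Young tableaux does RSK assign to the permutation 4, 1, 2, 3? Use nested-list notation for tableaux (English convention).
Insert each entry of the permutation into P by Schensted row insertion, recording in Q the position of each new cell.

Insert 4: appended to row 1. P = [[4]].
Insert 1: 1 bumps 4 from row 1; 4 starts row 2. P = [[1], [4]].
Insert 2: appended to row 1. P = [[1, 2], [4]].
Insert 3: appended to row 1. P = [[1, 2, 3], [4]].

So P = [[1, 2, 3], [4]], Q = [[1, 3, 4], [2]].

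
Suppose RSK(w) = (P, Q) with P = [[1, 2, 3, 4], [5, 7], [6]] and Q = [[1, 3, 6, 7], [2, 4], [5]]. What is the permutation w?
6 1 7 5 2 3 4

Reverse the RSK construction: for i from n down to 1, find the cell of Q containing i, remove the entry at that cell from P, and reverse-bump it up through P; the value ejected from row 1 is w(i).

Step i=7: Q has 7 at row 1, column 4; remove that cell from P, ejecting 4. So w(7) = 4. P is now [[1, 2, 3], [5, 7], [6]].
Step i=6: Q has 6 at row 1, column 3; remove that cell from P, ejecting 3. So w(6) = 3. P is now [[1, 2], [5, 7], [6]].
Step i=5: Q has 5 at row 3, column 1; remove 6 from row 3 of P and reverse-bump: 6 enters row 2 and ejects 5; 5 enters row 1 and ejects 2. So w(5) = 2. P is now [[1, 5], [6, 7]].
Step i=4: Q has 4 at row 2, column 2; remove 7 from row 2 of P and reverse-bump: 7 enters row 1 and ejects 5. So w(4) = 5. P is now [[1, 7], [6]].
Step i=3: Q has 3 at row 1, column 2; remove that cell from P, ejecting 7. So w(3) = 7. P is now [[1], [6]].
Step i=2: Q has 2 at row 2, column 1; remove 6 from row 2 of P and reverse-bump: 6 enters row 1 and ejects 1. So w(2) = 1. P is now [[6]].
Step i=1: Q has 1 at row 1, column 1; remove that cell from P, ejecting 6. So w(1) = 6. P is now [].

So w = 6 1 7 5 2 3 4.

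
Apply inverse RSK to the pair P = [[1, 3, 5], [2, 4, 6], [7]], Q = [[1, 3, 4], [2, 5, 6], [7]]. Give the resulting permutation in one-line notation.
Reverse RSK: for i = n, n-1, ..., 1, locate i in Q, remove the corresponding corner cell from P, and reverse-bump its entry up through P; the value ejected from row 1 is w(i).

So w = 2 1 4 7 3 6 5.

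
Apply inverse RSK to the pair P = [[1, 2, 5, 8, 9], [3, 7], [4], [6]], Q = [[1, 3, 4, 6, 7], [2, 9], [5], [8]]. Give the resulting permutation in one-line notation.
6 1 4 7 3 8 9 2 5

Reverse the RSK construction: for i from n down to 1, find the cell of Q containing i, remove the entry at that cell from P, and reverse-bump it up through P; the value ejected from row 1 is w(i).

Step i=9: Q has 9 at row 2, column 2; remove 7 from row 2 of P and reverse-bump: 7 enters row 1 and ejects 5. So w(9) = 5. P is now [[1, 2, 7, 8, 9], [3], [4], [6]].
Step i=8: Q has 8 at row 4, column 1; remove 6 from row 4 of P and reverse-bump: 6 enters row 3 and ejects 4; 4 enters row 2 and ejects 3; 3 enters row 1 and ejects 2. So w(8) = 2. P is now [[1, 3, 7, 8, 9], [4], [6]].
Step i=7: Q has 7 at row 1, column 5; remove that cell from P, ejecting 9. So w(7) = 9. P is now [[1, 3, 7, 8], [4], [6]].
Step i=6: Q has 6 at row 1, column 4; remove that cell from P, ejecting 8. So w(6) = 8. P is now [[1, 3, 7], [4], [6]].
Step i=5: Q has 5 at row 3, column 1; remove 6 from row 3 of P and reverse-bump: 6 enters row 2 and ejects 4; 4 enters row 1 and ejects 3. So w(5) = 3. P is now [[1, 4, 7], [6]].
Step i=4: Q has 4 at row 1, column 3; remove that cell from P, ejecting 7. So w(4) = 7. P is now [[1, 4], [6]].
Step i=3: Q has 3 at row 1, column 2; remove that cell from P, ejecting 4. So w(3) = 4. P is now [[1], [6]].
Step i=2: Q has 2 at row 2, column 1; remove 6 from row 2 of P and reverse-bump: 6 enters row 1 and ejects 1. So w(2) = 1. P is now [[6]].
Step i=1: Q has 1 at row 1, column 1; remove that cell from P, ejecting 6. So w(1) = 6. P is now [].

So w = 6 1 4 7 3 8 9 2 5.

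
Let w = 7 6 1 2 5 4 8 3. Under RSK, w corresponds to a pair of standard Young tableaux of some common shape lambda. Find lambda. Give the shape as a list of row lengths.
[4, 1, 1, 1, 1]

Row-insert each entry into an empty tableau.

After inserting 7: P = [[7]].
After inserting 6: P = [[6], [7]].
After inserting 1: P = [[1], [6], [7]].
After inserting 2: P = [[1, 2], [6], [7]].
After inserting 5: P = [[1, 2, 5], [6], [7]].
After inserting 4: P = [[1, 2, 4], [5], [6], [7]].
After inserting 8: P = [[1, 2, 4, 8], [5], [6], [7]].
After inserting 3: P = [[1, 2, 3, 8], [4], [5], [6], [7]].

The final insertion tableau P = [[1, 2, 3, 8], [4], [5], [6], [7]] has shape [4, 1, 1, 1, 1].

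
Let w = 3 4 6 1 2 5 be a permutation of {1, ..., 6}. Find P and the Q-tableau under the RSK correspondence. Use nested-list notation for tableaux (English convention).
Insert each entry of the permutation into P by Schensted row insertion, recording in Q the position of each new cell.

Insert 3: appended to row 1. P = [[3]].
Insert 4: appended to row 1. P = [[3, 4]].
Insert 6: appended to row 1. P = [[3, 4, 6]].
Insert 1: 1 bumps 3 from row 1; 3 starts row 2. P = [[1, 4, 6], [3]].
Insert 2: 2 bumps 4 from row 1; 4 appends to row 2. P = [[1, 2, 6], [3, 4]].
Insert 5: 5 bumps 6 from row 1; 6 appends to row 2. P = [[1, 2, 5], [3, 4, 6]].

So P = [[1, 2, 5], [3, 4, 6]], Q = [[1, 2, 3], [4, 5, 6]].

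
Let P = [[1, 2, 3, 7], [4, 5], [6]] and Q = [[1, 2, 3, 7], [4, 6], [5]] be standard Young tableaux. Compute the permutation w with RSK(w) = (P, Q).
1 4 6 5 2 3 7

Reverse the RSK construction: for i from n down to 1, find the cell of Q containing i, remove the entry at that cell from P, and reverse-bump it up through P; the value ejected from row 1 is w(i).

Step i=7: Q has 7 at row 1, column 4; remove that cell from P, ejecting 7. So w(7) = 7. P is now [[1, 2, 3], [4, 5], [6]].
Step i=6: Q has 6 at row 2, column 2; remove 5 from row 2 of P and reverse-bump: 5 enters row 1 and ejects 3. So w(6) = 3. P is now [[1, 2, 5], [4], [6]].
Step i=5: Q has 5 at row 3, column 1; remove 6 from row 3 of P and reverse-bump: 6 enters row 2 and ejects 4; 4 enters row 1 and ejects 2. So w(5) = 2. P is now [[1, 4, 5], [6]].
Step i=4: Q has 4 at row 2, column 1; remove 6 from row 2 of P and reverse-bump: 6 enters row 1 and ejects 5. So w(4) = 5. P is now [[1, 4, 6]].
Step i=3: Q has 3 at row 1, column 3; remove that cell from P, ejecting 6. So w(3) = 6. P is now [[1, 4]].
Step i=2: Q has 2 at row 1, column 2; remove that cell from P, ejecting 4. So w(2) = 4. P is now [[1]].
Step i=1: Q has 1 at row 1, column 1; remove that cell from P, ejecting 1. So w(1) = 1. P is now [].

So w = 1 4 6 5 2 3 7.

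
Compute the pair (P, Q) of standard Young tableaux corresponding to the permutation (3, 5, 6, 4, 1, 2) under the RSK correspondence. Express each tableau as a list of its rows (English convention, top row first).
Insert each entry of the permutation into P by Schensted row insertion, recording in Q the position of each new cell.

Insert 3: appended to row 1. P = [[3]].
Insert 5: appended to row 1. P = [[3, 5]].
Insert 6: appended to row 1. P = [[3, 5, 6]].
Insert 4: 4 bumps 5 from row 1; 5 starts row 2. P = [[3, 4, 6], [5]].
Insert 1: 1 bumps 3 from row 1; 3 bumps 5 from row 2; 5 starts row 3. P = [[1, 4, 6], [3], [5]].
Insert 2: 2 bumps 4 from row 1; 4 appends to row 2. P = [[1, 2, 6], [3, 4], [5]].

So P = [[1, 2, 6], [3, 4], [5]], Q = [[1, 2, 3], [4, 6], [5]].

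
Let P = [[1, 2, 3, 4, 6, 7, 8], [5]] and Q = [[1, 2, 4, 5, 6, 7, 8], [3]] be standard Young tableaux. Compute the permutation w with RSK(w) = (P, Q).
1 5 2 3 4 6 7 8

Reverse RSK: for i = n, n-1, ..., 1, locate i in Q, remove the corresponding corner cell from P, and reverse-bump its entry up through P; the value ejected from row 1 is w(i).

So w = 1 5 2 3 4 6 7 8.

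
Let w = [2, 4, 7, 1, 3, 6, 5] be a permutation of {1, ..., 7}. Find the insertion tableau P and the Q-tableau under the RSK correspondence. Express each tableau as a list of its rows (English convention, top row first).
Insert each entry of the permutation into P by Schensted row insertion, recording in Q the position of each new cell.

Insert 2: appended to row 1. P = [[2]].
Insert 4: appended to row 1. P = [[2, 4]].
Insert 7: appended to row 1. P = [[2, 4, 7]].
Insert 1: 1 bumps 2 from row 1; 2 starts row 2. P = [[1, 4, 7], [2]].
Insert 3: 3 bumps 4 from row 1; 4 appends to row 2. P = [[1, 3, 7], [2, 4]].
Insert 6: 6 bumps 7 from row 1; 7 appends to row 2. P = [[1, 3, 6], [2, 4, 7]].
Insert 5: 5 bumps 6 from row 1; 6 bumps 7 from row 2; 7 starts row 3. P = [[1, 3, 5], [2, 4, 6], [7]].

So P = [[1, 3, 5], [2, 4, 6], [7]], Q = [[1, 2, 3], [4, 5, 6], [7]].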